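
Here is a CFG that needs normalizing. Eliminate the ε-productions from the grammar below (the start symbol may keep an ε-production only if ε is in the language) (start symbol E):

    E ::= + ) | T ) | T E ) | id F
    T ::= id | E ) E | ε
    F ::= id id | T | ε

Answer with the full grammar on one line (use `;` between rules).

Nullable nonterminals: {F, T}.
ε ∉ L(G), so no ε-production is kept.
Add the nullable-subset variants: E → T ) gives T ) | ). E → T E ) gives T E ) | E ). E → id F gives id F | id.

E ::= + ) | T ) | ) | T E ) | E ) | id F | id; T ::= id | E ) E; F ::= id id | T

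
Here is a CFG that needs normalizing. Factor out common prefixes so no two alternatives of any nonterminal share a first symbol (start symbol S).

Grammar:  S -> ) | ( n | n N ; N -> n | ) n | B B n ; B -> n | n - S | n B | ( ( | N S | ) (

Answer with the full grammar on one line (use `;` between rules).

S -> ) | ( n | n N; N -> n | ) n | B B n; B -> ( ( | N S | ) ( | n B'; B' -> ε | - S | B

B has alternatives sharing prefix 'n': factor to B → n B' with B' → ε | - S | B.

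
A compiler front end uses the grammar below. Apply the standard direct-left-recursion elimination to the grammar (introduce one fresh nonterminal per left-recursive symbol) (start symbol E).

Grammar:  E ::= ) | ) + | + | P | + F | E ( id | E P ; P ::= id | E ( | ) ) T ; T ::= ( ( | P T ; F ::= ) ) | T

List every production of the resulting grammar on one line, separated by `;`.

E ::= ) E' | ) + E' | + E' | P E' | + F E'; P ::= id | E ( | ) ) T; T ::= ( ( | P T; F ::= ) ) | T; E' ::= ( id E' | P E' | ε

Directly left-recursive nonterminal: E.
For E: α = {( id, P}, β = {), ) +, +, P, + F}. Rewrite as E → β E' and E' → α E' | ε.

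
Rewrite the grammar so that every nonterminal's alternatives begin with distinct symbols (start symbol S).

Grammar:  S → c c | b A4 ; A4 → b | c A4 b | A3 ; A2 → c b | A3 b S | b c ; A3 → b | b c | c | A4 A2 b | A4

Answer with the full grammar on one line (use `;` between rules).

A3 has alternatives sharing prefix 'b': factor to A3 → b A3' with A3' → ε | c.
A3 has alternatives sharing prefix 'A4': factor to A3 → A4 A3'' with A3'' → A2 b | ε.

S → c c | b A4; A4 → b | c A4 b | A3; A2 → c b | A3 b S | b c; A3 → c | b A3' | A4 A3''; A3' → ε | c; A3'' → A2 b | ε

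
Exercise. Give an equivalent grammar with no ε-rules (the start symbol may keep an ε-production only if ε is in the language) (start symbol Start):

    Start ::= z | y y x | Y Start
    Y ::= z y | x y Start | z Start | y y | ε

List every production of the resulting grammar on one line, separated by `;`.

Start ::= z | y y x | Y Start; Y ::= z y | x y Start | z Start | y y

Nullable set = {Y}.
ε ∉ L(G), so no ε-production is kept.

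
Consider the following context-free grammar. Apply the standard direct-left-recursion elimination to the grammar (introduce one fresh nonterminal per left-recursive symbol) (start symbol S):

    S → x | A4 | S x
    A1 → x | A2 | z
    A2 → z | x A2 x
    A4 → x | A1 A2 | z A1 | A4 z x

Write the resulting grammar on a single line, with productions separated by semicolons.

Directly left-recursive nonterminals: S, A4.
For S: α = {x}, β = {x, A4}. Rewrite as S → β S' and S' → α S' | ε.
For A4: α = {z x}, β = {x, A1 A2, z A1}. Rewrite as A4 → β A4' and A4' → α A4' | ε.

S → x S' | A4 S'; A1 → x | A2 | z; A2 → z | x A2 x; A4 → x A4' | A1 A2 A4' | z A1 A4'; S' → x S' | ε; A4' → z x A4' | ε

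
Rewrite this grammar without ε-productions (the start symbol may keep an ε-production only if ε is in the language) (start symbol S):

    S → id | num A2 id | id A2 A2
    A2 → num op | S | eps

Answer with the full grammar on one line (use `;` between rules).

Nullable nonterminals: {A2}.
ε ∉ L(G), so no ε-production is kept.
For each production, add variants omitting each subset of nullable occurrences: S → num A2 id gives num A2 id | num id. S → id A2 A2 gives id A2 A2 | id A2.

S → id | num A2 id | num id | id A2 A2 | id A2; A2 → num op | S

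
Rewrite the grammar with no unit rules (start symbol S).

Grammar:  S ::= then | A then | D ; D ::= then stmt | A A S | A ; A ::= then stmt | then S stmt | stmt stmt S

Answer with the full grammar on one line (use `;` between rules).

S ::= then stmt | A A S | then | A then | then S stmt | stmt stmt S; D ::= then stmt | A A S | then S stmt | stmt stmt S; A ::= then stmt | then S stmt | stmt stmt S

Unit pairs: D ⇒* {A}; S ⇒* {A, D}.
For every A with A ⇒* B via unit rules, add B's non-unit alternatives to A; then delete every rule of the form X → Y.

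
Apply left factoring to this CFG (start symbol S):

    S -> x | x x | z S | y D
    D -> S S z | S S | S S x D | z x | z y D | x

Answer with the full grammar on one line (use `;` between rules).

S -> z S | y D | x S'; D -> x | S S D' | z D''; S' -> epsilon | x; D' -> z | epsilon | x D; D'' -> x | y D

S has alternatives sharing prefix 'x': factor to S → x S' with S' → ε | x.
D has alternatives sharing prefix 'S S': factor to D → S S D' with D' → z | ε | x D.
D has alternatives sharing prefix 'z': factor to D → z D'' with D'' → x | y D.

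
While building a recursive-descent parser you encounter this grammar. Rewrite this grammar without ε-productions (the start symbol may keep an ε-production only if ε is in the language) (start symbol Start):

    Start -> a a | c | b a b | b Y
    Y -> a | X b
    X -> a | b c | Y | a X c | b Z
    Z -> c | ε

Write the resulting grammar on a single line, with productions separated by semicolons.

Nullable nonterminals: {Z}.
ε ∉ L(G), so no ε-production is kept.
Expand every rule over subsets of its nullable positions: X → b Z gives b Z | b.

Start -> a a | c | b a b | b Y; Y -> a | X b; X -> a | b c | Y | a X c | b Z | b; Z -> c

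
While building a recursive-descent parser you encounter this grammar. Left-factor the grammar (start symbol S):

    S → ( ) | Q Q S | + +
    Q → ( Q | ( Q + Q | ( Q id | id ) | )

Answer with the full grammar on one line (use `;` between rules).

S → ( ) | Q Q S | + +; Q → id ) | ) | ( Q Q'; Q' → ε | + Q | id

Q has alternatives sharing prefix '( Q': factor to Q → ( Q Q' with Q' → ε | + Q | id.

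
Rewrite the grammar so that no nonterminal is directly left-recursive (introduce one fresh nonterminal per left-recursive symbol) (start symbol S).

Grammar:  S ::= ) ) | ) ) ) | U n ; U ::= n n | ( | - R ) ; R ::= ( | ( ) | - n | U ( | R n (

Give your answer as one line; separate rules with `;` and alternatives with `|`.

Directly left-recursive nonterminal: R.
For R: α = {n (}, β = {(, ( ), - n, U (}. Rewrite as R → β R' and R' → α R' | ε.

S ::= ) ) | ) ) ) | U n; U ::= n n | ( | - R ); R ::= ( R' | ( ) R' | - n R' | U ( R'; R' ::= n ( R' | eps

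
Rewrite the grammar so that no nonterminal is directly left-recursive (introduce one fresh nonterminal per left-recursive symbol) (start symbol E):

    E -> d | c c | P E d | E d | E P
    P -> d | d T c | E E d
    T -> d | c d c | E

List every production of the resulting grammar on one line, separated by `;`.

Left recursion appears on E.
For E: α = {d, P}, β = {d, c c, P E d}. Rewrite as E → β E' and E' → α E' | ε.

E -> d E' | c c E' | P E d E'; P -> d | d T c | E E d; T -> d | c d c | E; E' -> d E' | P E' | epsilon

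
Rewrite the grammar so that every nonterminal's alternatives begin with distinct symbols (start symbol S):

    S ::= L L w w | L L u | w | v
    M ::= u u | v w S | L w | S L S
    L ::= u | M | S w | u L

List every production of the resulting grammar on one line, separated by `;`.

S has alternatives sharing prefix 'L L': factor to S → L L S' with S' → w w | u.
L has alternatives sharing prefix 'u': factor to L → u L' with L' → ε | L.

S ::= w | v | L L S'; M ::= u u | v w S | L w | S L S; L ::= M | S w | u L'; S' ::= w w | u; L' ::= ε | L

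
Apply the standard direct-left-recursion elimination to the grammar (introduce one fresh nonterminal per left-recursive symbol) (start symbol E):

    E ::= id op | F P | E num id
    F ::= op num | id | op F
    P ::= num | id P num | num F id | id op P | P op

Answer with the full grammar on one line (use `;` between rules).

Left recursion appears on E, P.
For E: α = {num id}, β = {id op, F P}. Rewrite as E → β E' and E' → α E' | ε.
For P: α = {op}, β = {num, id P num, num F id, id op P}. Rewrite as P → β P' and P' → α P' | ε.

E ::= id op E' | F P E'; F ::= op num | id | op F; P ::= num P' | id P num P' | num F id P' | id op P P'; E' ::= num id E' | eps; P' ::= op P' | eps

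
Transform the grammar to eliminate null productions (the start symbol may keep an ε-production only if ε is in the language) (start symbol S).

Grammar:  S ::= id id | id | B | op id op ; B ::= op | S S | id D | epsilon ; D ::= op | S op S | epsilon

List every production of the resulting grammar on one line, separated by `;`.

S ::= id id | id | B | op id op | ε; B ::= op | S S | S | id D | id; D ::= op | S op S | S op | op S

Nullable set = {B, D, S}.
ε ∈ L(G) since S is nullable, so keep S → ε.
For each production, add variants omitting each subset of nullable occurrences: B → S S gives S S | S. B → id D gives id D | id. D → S op S gives S op S | S op | op S.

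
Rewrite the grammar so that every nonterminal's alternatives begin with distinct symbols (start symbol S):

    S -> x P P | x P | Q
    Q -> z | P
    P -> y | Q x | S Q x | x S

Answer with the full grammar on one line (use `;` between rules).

S has alternatives sharing prefix 'x P': factor to S → x P S' with S' → P | ε.

S -> Q | x P S'; Q -> z | P; P -> y | Q x | S Q x | x S; S' -> P | epsilon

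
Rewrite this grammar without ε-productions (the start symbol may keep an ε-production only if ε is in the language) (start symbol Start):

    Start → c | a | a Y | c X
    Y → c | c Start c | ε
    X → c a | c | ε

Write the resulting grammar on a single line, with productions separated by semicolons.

Start → c | a | a Y | c X; Y → c | c Start c; X → c a | c

The nullable symbols are {X, Y}.
ε ∉ L(G), so no ε-production is kept.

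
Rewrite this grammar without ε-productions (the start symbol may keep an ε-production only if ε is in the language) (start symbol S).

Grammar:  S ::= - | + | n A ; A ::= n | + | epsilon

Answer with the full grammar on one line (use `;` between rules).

Nullable nonterminals: {A}.
ε ∉ L(G), so no ε-production is kept.
For each production, add variants omitting each subset of nullable occurrences: S → n A gives n A | n.

S ::= - | + | n A | n; A ::= n | +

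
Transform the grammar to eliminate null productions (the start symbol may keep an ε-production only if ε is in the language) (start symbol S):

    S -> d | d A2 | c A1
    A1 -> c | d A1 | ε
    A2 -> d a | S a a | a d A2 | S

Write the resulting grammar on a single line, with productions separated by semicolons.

Nullable set = {A1}.
ε ∉ L(G), so no ε-production is kept.
Add the nullable-subset variants: S → c A1 gives c A1 | c. A1 → d A1 gives d A1 | d.

S -> d | d A2 | c A1 | c; A1 -> c | d A1 | d; A2 -> d a | S a a | a d A2 | S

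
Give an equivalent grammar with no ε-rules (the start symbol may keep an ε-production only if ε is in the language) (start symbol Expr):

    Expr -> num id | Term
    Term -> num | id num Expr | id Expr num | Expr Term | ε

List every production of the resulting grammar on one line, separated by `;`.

Expr -> num id | Term | ε; Term -> num | id num Expr | id num | id Expr num | Expr Term | Expr

Nullable set = {Expr, Term}.
ε ∈ L(G) since Expr is nullable, so keep Expr → ε.
Add the nullable-subset variants: Term → id num Expr gives id num Expr | id num. Term → Expr Term gives Expr Term | Expr.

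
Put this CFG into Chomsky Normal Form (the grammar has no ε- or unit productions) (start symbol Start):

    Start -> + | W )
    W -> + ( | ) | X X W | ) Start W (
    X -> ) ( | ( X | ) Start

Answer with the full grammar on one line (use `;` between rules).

Introduce a nonterminal for each terminal appearing in a rule of length ≥ 2: X1 → ), X2 → +, X3 → (.
Binarize each right-hand side of length ≥ 3 by chaining fresh nonterminals (Y1, Y2, …): affected rules were W → X X W; W → X1 Start W X3.

Start -> + | W X1; W -> X2 X3 | ) | X Y1 | X1 Y2; X -> X1 X3 | X3 X | X1 Start; X1 -> ); X2 -> +; X3 -> (; Y1 -> X W; Y2 -> Start Y3; Y3 -> W X3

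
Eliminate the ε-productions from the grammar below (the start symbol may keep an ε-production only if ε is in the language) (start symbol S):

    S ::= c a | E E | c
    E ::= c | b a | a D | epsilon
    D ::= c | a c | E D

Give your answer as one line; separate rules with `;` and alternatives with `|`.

S ::= c a | E E | E | c | epsilon; E ::= c | b a | a D; D ::= c | a c | E D

Nullable set = {E, S}.
ε ∈ L(G) since S is nullable, so keep S → ε.
For each production, add variants omitting each subset of nullable occurrences: S → E E gives E E | E.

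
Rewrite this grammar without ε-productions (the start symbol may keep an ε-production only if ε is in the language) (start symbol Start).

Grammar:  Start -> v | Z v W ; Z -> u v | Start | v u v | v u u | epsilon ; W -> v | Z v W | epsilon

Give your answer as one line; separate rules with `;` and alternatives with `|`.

Nullable nonterminals: {W, Z}.
ε ∉ L(G), so no ε-production is kept.
For each production, add variants omitting each subset of nullable occurrences: Start → Z v W gives Z v W | Z v | v W. W → Z v W gives Z v W | Z v | v W.

Start -> v | Z v W | Z v | v W; Z -> u v | Start | v u v | v u u; W -> v | Z v W | Z v | v W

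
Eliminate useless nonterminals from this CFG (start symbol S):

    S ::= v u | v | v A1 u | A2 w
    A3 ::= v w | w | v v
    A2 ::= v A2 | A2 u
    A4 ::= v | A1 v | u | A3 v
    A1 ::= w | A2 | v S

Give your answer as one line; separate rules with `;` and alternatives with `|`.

S ::= v u | v | v A1 u; A1 ::= w | v S

Generating nonterminals: {A1, A3, A4, S}.
Reachable from S after that: {A1, S}.
Removed useless symbols: {A2, A3, A4} and every production mentioning them.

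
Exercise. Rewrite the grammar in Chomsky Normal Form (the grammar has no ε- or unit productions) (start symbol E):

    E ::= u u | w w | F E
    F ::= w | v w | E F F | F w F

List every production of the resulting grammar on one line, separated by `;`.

E ::= X1 X1 | X2 X2 | F E; F ::= w | X3 X2 | E Y1 | F Y2; X1 ::= u; X2 ::= w; X3 ::= v; Y1 ::= F F; Y2 ::= X2 F

Introduce a nonterminal for each terminal appearing in a rule of length ≥ 2: X1 → u, X2 → w, X3 → v.
Binarize each right-hand side of length ≥ 3 by chaining fresh nonterminals (Y1, Y2, …): affected rules were F → E F F; F → F X2 F.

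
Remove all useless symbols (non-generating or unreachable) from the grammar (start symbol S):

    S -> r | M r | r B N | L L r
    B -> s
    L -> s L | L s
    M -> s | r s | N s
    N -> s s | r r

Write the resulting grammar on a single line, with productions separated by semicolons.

Generating nonterminals: {B, M, N, S}.
Reachable from S after that: {B, M, N, S}.
Removed useless symbols: {L} and every production mentioning them.

S -> r | M r | r B N; B -> s; M -> s | r s | N s; N -> s s | r r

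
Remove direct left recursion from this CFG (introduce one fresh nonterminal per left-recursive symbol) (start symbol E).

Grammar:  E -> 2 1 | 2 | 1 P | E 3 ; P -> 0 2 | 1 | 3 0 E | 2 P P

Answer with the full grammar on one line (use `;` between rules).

Directly left-recursive nonterminal: E.
For E: α = {3}, β = {2 1, 2, 1 P}. Rewrite as E → β E' and E' → α E' | ε.

E -> 2 1 E' | 2 E' | 1 P E'; P -> 0 2 | 1 | 3 0 E | 2 P P; E' -> 3 E' | ε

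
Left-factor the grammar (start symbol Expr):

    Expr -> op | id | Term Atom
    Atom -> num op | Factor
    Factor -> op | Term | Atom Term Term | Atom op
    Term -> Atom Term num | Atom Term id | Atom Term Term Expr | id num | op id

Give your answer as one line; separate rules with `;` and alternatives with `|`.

Factor has alternatives sharing prefix 'Atom': factor to Factor → Atom Factor1 with Factor1 → Term Term | op.
Term has alternatives sharing prefix 'Atom Term': factor to Term → Atom Term Term1 with Term1 → num | id | Term Expr.

Expr -> op | id | Term Atom; Atom -> num op | Factor; Factor -> op | Term | Atom Factor1; Term -> id num | op id | Atom Term Term1; Factor1 -> Term Term | op; Term1 -> num | id | Term Expr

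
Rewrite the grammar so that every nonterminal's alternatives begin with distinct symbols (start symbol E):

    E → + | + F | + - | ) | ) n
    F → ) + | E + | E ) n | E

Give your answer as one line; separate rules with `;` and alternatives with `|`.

E → + E' | ) E''; F → ) + | E F'; E' → ε | F | -; E'' → ε | n; F' → + | ) n | ε

E has alternatives sharing prefix '+': factor to E → + E' with E' → ε | F | -.
E has alternatives sharing prefix ')': factor to E → ) E'' with E'' → ε | n.
F has alternatives sharing prefix 'E': factor to F → E F' with F' → + | ) n | ε.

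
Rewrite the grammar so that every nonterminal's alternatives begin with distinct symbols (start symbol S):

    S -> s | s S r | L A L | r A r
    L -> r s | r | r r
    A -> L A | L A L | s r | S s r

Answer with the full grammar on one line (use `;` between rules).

S has alternatives sharing prefix 's': factor to S → s S' with S' → ε | S r.
L has alternatives sharing prefix 'r': factor to L → r L' with L' → s | ε | r.
A has alternatives sharing prefix 'L A': factor to A → L A A' with A' → ε | L.

S -> L A L | r A r | s S'; L -> r L'; A -> s r | S s r | L A A'; S' -> ε | S r; L' -> s | ε | r; A' -> ε | L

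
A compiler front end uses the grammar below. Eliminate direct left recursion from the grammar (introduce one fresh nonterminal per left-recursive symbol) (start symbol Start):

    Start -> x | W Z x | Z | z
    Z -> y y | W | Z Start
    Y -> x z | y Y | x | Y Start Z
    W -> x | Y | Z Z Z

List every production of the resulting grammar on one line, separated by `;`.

Left recursion appears on Z, Y.
For Z: α = {Start}, β = {y y, W}. Rewrite as Z → β Z1 and Z1 → α Z1 | ε.
For Y: α = {Start Z}, β = {x z, y Y, x}. Rewrite as Y → β Y1 and Y1 → α Y1 | ε.

Start -> x | W Z x | Z | z; Z -> y y Z1 | W Z1; Y -> x z Y1 | y Y Y1 | x Y1; W -> x | Y | Z Z Z; Z1 -> Start Z1 | ε; Y1 -> Start Z Y1 | ε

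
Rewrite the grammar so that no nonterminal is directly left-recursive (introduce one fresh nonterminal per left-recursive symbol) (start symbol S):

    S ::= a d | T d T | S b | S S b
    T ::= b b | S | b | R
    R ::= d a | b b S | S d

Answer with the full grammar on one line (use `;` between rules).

S ::= a d S' | T d T S'; T ::= b b | S | b | R; R ::= d a | b b S | S d; S' ::= b S' | S b S' | ε

Directly left-recursive nonterminal: S.
For S: α = {b, S b}, β = {a d, T d T}. Rewrite as S → β S' and S' → α S' | ε.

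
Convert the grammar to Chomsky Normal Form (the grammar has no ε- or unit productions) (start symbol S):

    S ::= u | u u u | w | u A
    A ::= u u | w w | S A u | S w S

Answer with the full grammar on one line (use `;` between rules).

S ::= u | X1 Y1 | w | X1 A; A ::= X1 X1 | X2 X2 | S Y2 | S Y3; X1 ::= u; X2 ::= w; Y1 ::= X1 X1; Y2 ::= A X1; Y3 ::= X2 S

Introduce a nonterminal for each terminal appearing in a rule of length ≥ 2: X1 → u, X2 → w.
Binarize each right-hand side of length ≥ 3 by chaining fresh nonterminals (Y1, Y2, …): affected rules were S → X1 X1 X1; A → S A X1; A → S X2 S.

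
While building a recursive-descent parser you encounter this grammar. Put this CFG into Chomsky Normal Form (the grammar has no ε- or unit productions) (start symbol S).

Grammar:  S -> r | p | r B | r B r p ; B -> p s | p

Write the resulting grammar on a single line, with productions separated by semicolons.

S -> r | p | X1 B | X1 Y1; B -> X2 X3 | p; X1 -> r; X2 -> p; X3 -> s; Y1 -> B Y2; Y2 -> X1 X2

Introduce a nonterminal for each terminal appearing in a rule of length ≥ 2: X1 → r, X2 → p, X3 → s.
Binarize each right-hand side of length ≥ 3 by chaining fresh nonterminals (Y1, Y2, …): affected rules were S → X1 B X1 X2.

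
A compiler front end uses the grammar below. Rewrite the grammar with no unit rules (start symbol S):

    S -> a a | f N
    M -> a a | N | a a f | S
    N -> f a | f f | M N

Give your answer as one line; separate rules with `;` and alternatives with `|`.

S -> a a | f N; M -> a a | f N | f a | f f | M N | a a f; N -> f a | f f | M N

Unit pairs: M ⇒* {N, S}.
For each unit pair (A, B), copy every non-unit production of B to A, then drop all unit productions.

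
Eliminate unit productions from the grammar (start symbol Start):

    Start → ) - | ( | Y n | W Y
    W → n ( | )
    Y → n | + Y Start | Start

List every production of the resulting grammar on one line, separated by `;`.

Start → ) - | ( | Y n | W Y; W → n ( | ); Y → ) - | ( | Y n | W Y | n | + Y Start

Unit pairs: Y ⇒* {Start}.
Replace each nonterminal's rules with the union of the non-unit rules of every nonterminal it unit-derives.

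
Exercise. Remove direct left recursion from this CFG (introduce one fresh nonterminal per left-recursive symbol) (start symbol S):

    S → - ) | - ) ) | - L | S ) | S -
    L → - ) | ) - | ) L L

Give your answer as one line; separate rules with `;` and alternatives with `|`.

S → - ) S' | - ) ) S' | - L S'; L → - ) | ) - | ) L L; S' → ) S' | - S' | ε

S is directly left-recursive.
For S: α = {), -}, β = {- ), - ) ), - L}. Rewrite as S → β S' and S' → α S' | ε.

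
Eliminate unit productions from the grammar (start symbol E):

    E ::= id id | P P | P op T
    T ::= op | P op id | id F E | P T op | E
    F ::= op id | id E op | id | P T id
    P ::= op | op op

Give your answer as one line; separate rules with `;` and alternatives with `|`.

Unit pairs: T ⇒* {E}.
For each unit pair (A, B), copy every non-unit production of B to A, then drop all unit productions.

E ::= id id | P P | P op T; T ::= id id | P P | P op T | op | P op id | id F E | P T op; F ::= op id | id E op | id | P T id; P ::= op | op op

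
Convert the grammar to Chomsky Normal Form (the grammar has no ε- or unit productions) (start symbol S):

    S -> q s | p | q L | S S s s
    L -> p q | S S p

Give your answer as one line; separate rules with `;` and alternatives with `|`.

Introduce a nonterminal for each terminal appearing in a rule of length ≥ 2: X1 → q, X2 → s, X3 → p.
Binarize each right-hand side of length ≥ 3 by chaining fresh nonterminals (Y1, Y2, …): affected rules were S → S S X2 X2; L → S S X3.

S -> X1 X2 | p | X1 L | S Y1; L -> X3 X1 | S Y3; X1 -> q; X2 -> s; X3 -> p; Y1 -> S Y2; Y2 -> X2 X2; Y3 -> S X3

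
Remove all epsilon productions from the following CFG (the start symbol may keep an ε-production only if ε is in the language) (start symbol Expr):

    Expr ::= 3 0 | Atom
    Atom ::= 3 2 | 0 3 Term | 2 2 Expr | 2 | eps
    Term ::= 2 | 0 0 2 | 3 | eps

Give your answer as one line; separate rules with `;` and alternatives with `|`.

Nullable set = {Atom, Expr, Term}.
ε ∈ L(G) since Expr is nullable, so keep Expr → ε.
Expand every rule over subsets of its nullable positions: Atom → 0 3 Term gives 0 3 Term | 0 3. Atom → 2 2 Expr gives 2 2 Expr | 2 2.

Expr ::= 3 0 | Atom | ε; Atom ::= 3 2 | 0 3 Term | 0 3 | 2 2 Expr | 2 2 | 2; Term ::= 2 | 0 0 2 | 3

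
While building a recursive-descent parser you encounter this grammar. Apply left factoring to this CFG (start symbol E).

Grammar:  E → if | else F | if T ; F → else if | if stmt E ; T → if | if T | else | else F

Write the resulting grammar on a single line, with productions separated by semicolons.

E → else F | if E'; F → else if | if stmt E; T → if T' | else T''; E' → ε | T; T' → ε | T; T'' → ε | F

E has alternatives sharing prefix 'if': factor to E → if E' with E' → ε | T.
T has alternatives sharing prefix 'if': factor to T → if T' with T' → ε | T.
T has alternatives sharing prefix 'else': factor to T → else T'' with T'' → ε | F.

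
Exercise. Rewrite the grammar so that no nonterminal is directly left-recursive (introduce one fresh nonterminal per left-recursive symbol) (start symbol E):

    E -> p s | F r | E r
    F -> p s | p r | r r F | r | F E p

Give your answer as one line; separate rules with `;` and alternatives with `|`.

E -> p s E' | F r E'; F -> p s F' | p r F' | r r F F' | r F'; E' -> r E' | ε; F' -> E p F' | ε

Directly left-recursive nonterminals: E, F.
For E: α = {r}, β = {p s, F r}. Rewrite as E → β E' and E' → α E' | ε.
For F: α = {E p}, β = {p s, p r, r r F, r}. Rewrite as F → β F' and F' → α F' | ε.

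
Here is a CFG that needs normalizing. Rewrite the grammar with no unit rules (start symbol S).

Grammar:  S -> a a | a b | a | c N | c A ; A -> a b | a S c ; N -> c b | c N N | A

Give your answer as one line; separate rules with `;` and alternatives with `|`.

S -> a a | a b | a | c N | c A; A -> a b | a S c; N -> c b | c N N | a b | a S c

Unit pairs: N ⇒* {A}.
For each unit pair (A, B), copy every non-unit production of B to A, then drop all unit productions.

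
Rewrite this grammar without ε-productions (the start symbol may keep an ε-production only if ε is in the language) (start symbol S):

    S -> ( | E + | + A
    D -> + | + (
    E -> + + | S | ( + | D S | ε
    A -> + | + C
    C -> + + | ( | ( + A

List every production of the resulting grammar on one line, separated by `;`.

S -> ( | E + | + | + A; D -> + | + (; E -> + + | S | ( + | D S; A -> + | + C; C -> + + | ( | ( + A

Nullable nonterminals: {E}.
ε ∉ L(G), so no ε-production is kept.
Expand every rule over subsets of its nullable positions: S → E + gives E + | +.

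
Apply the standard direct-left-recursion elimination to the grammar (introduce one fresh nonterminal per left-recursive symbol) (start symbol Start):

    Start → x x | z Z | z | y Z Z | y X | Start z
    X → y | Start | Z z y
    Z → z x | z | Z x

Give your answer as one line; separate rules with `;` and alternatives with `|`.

Start → x x Start1 | z Z Start1 | z Start1 | y Z Z Start1 | y X Start1; X → y | Start | Z z y; Z → z x Z1 | z Z1; Start1 → z Start1 | ε; Z1 → x Z1 | ε

Left recursion appears on Start, Z.
For Start: α = {z}, β = {x x, z Z, z, y Z Z, y X}. Rewrite as Start → β Start1 and Start1 → α Start1 | ε.
For Z: α = {x}, β = {z x, z}. Rewrite as Z → β Z1 and Z1 → α Z1 | ε.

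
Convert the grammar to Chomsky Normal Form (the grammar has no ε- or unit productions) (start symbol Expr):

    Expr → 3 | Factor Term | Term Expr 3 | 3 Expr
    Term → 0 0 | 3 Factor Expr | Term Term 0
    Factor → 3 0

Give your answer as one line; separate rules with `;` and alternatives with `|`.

Introduce a nonterminal for each terminal appearing in a rule of length ≥ 2: X1 → 3, X2 → 0.
Binarize each right-hand side of length ≥ 3 by chaining fresh nonterminals (Y1, Y2, …): affected rules were Expr → Term Expr X1; Term → X1 Factor Expr; Term → Term Term X2.

Expr → 3 | Factor Term | Term Y1 | X1 Expr; Term → X2 X2 | X1 Y2 | Term Y3; Factor → X1 X2; X1 → 3; X2 → 0; Y1 → Expr X1; Y2 → Factor Expr; Y3 → Term X2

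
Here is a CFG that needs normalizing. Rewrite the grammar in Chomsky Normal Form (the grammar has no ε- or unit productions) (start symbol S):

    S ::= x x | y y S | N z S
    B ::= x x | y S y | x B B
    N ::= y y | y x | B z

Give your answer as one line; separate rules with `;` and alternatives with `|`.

S ::= X1 X1 | X2 Y1 | N Y2; B ::= X1 X1 | X2 Y3 | X1 Y4; N ::= X2 X2 | X2 X1 | B X3; X1 ::= x; X2 ::= y; X3 ::= z; Y1 ::= X2 S; Y2 ::= X3 S; Y3 ::= S X2; Y4 ::= B B

Introduce a nonterminal for each terminal appearing in a rule of length ≥ 2: X1 → x, X2 → y, X3 → z.
Binarize each right-hand side of length ≥ 3 by chaining fresh nonterminals (Y1, Y2, …): affected rules were S → X2 X2 S; S → N X3 S; B → X2 S X2; B → X1 B B.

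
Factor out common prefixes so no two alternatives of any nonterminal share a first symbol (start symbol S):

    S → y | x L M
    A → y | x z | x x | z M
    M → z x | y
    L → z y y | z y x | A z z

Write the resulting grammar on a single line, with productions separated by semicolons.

S → y | x L M; A → y | z M | x A'; M → z x | y; L → A z z | z y L'; A' → z | x; L' → y | x

A has alternatives sharing prefix 'x': factor to A → x A' with A' → z | x.
L has alternatives sharing prefix 'z y': factor to L → z y L' with L' → y | x.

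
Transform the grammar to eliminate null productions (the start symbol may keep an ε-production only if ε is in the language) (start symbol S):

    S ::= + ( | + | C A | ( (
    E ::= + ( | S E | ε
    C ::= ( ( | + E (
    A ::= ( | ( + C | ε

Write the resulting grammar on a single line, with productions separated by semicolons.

Nullable set = {A, E}.
ε ∉ L(G), so no ε-production is kept.
For each production, add variants omitting each subset of nullable occurrences: S → C A gives C A | C. E → S E gives S E | S. C → + E ( gives + E ( | + (.

S ::= + ( | + | C A | C | ( (; E ::= + ( | S E | S; C ::= ( ( | + E ( | + (; A ::= ( | ( + C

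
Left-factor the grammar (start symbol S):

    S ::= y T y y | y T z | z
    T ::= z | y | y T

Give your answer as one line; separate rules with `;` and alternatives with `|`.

S has alternatives sharing prefix 'y T': factor to S → y T S' with S' → y y | z.
T has alternatives sharing prefix 'y': factor to T → y T' with T' → ε | T.

S ::= z | y T S'; T ::= z | y T'; S' ::= y y | z; T' ::= epsilon | T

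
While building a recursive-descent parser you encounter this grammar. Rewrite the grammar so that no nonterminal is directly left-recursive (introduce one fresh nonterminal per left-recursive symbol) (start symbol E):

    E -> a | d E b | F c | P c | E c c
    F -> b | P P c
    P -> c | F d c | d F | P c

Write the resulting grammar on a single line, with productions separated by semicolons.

E -> a E' | d E b E' | F c E' | P c E'; F -> b | P P c; P -> c P' | F d c P' | d F P'; E' -> c c E' | ε; P' -> c P' | ε

Left recursion appears on E, P.
For E: α = {c c}, β = {a, d E b, F c, P c}. Rewrite as E → β E' and E' → α E' | ε.
For P: α = {c}, β = {c, F d c, d F}. Rewrite as P → β P' and P' → α P' | ε.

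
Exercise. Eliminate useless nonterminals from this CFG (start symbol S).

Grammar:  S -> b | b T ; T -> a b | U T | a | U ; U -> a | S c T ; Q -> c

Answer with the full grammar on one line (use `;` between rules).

S -> b | b T; T -> a b | U T | a | U; U -> a | S c T

Generating nonterminals: {Q, S, T, U}.
Reachable from S after that: {S, T, U}.
Removed useless symbols: {Q} and every production mentioning them.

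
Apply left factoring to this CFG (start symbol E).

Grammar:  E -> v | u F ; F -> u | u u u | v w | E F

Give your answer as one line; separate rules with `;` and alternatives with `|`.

F has alternatives sharing prefix 'u': factor to F → u F' with F' → ε | u u.

E -> v | u F; F -> v w | E F | u F'; F' -> ε | u u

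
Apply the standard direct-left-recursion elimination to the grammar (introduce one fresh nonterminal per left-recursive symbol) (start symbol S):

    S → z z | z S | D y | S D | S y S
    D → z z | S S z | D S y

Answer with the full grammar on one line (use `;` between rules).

Left recursion appears on S, D.
For S: α = {D, y S}, β = {z z, z S, D y}. Rewrite as S → β S' and S' → α S' | ε.
For D: α = {S y}, β = {z z, S S z}. Rewrite as D → β D' and D' → α D' | ε.

S → z z S' | z S S' | D y S'; D → z z D' | S S z D'; S' → D S' | y S S' | ε; D' → S y D' | ε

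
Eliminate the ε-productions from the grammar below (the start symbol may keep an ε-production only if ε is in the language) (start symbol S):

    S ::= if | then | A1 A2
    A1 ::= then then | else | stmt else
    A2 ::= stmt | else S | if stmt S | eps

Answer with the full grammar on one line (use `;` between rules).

S ::= if | then | A1 A2 | A1; A1 ::= then then | else | stmt else; A2 ::= stmt | else S | if stmt S

Nullable set = {A2}.
ε ∉ L(G), so no ε-production is kept.
Expand every rule over subsets of its nullable positions: S → A1 A2 gives A1 A2 | A1.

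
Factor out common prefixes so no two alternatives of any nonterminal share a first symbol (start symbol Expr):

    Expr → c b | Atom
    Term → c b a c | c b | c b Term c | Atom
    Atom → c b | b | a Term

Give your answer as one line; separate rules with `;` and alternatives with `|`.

Expr → c b | Atom; Term → Atom | c b Term1; Atom → c b | b | a Term; Term1 → a c | eps | Term c

Term has alternatives sharing prefix 'c b': factor to Term → c b Term1 with Term1 → a c | ε | Term c.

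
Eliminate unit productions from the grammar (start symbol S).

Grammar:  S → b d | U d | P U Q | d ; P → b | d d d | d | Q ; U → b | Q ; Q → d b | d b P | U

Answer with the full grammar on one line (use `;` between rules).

S → b d | U d | P U Q | d; P → b | d d d | d | d b | d b P; U → b | d b | d b P; Q → b | d b | d b P

Unit pairs: P ⇒* {Q, U}; Q ⇒* {U}; U ⇒* {Q}.
For each unit pair (A, B), copy every non-unit production of B to A, then drop all unit productions.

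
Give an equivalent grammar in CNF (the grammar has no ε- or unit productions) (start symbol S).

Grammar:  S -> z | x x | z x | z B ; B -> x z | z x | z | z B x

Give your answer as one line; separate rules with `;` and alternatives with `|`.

Introduce a nonterminal for each terminal appearing in a rule of length ≥ 2: X1 → x, X2 → z.
Binarize each right-hand side of length ≥ 3 by chaining fresh nonterminals (Y1, Y2, …): affected rules were B → X2 B X1.

S -> z | X1 X1 | X2 X1 | X2 B; B -> X1 X2 | X2 X1 | z | X2 Y1; X1 -> x; X2 -> z; Y1 -> B X1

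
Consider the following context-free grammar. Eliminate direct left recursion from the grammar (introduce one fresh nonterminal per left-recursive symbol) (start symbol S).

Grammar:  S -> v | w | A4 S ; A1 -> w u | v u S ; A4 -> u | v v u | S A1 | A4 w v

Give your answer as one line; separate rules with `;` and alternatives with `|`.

Directly left-recursive nonterminal: A4.
For A4: α = {w v}, β = {u, v v u, S A1}. Rewrite as A4 → β A4' and A4' → α A4' | ε.

S -> v | w | A4 S; A1 -> w u | v u S; A4 -> u A4' | v v u A4' | S A1 A4'; A4' -> w v A4' | ε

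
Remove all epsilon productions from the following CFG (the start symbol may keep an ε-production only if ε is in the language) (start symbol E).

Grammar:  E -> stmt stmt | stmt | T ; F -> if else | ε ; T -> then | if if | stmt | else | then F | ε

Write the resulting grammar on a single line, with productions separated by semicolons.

The nullable symbols are {E, F, T}.
ε ∈ L(G) since E is nullable, so keep E → ε.

E -> stmt stmt | stmt | T | ε; F -> if else; T -> then | if if | stmt | else | then F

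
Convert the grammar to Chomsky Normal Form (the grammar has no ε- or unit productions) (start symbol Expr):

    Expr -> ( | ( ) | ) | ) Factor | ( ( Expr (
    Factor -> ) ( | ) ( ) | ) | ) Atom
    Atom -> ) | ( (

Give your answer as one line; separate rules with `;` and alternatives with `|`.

Expr -> ( | X1 X2 | ) | X2 Factor | X1 Y1; Factor -> X2 X1 | X2 Y3 | ) | X2 Atom; Atom -> ) | X1 X1; X1 -> (; X2 -> ); Y1 -> X1 Y2; Y2 -> Expr X1; Y3 -> X1 X2

Introduce a nonterminal for each terminal appearing in a rule of length ≥ 2: X1 → (, X2 → ).
Binarize each right-hand side of length ≥ 3 by chaining fresh nonterminals (Y1, Y2, …): affected rules were Expr → X1 X1 Expr X1; Factor → X2 X1 X2.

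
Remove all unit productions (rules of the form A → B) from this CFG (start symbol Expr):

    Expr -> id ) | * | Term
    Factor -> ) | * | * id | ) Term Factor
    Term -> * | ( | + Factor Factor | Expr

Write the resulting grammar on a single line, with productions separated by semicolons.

Unit pairs: Expr ⇒* {Term}; Term ⇒* {Expr}.
For every A with A ⇒* B via unit rules, add B's non-unit alternatives to A; then delete every rule of the form X → Y.

Expr -> * | ( | + Factor Factor | id ); Factor -> ) | * | * id | ) Term Factor; Term -> * | ( | + Factor Factor | id )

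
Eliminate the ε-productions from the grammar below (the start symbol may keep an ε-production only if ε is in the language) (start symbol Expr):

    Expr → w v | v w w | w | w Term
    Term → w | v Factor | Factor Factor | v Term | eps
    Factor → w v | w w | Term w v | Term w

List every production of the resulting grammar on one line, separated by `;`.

Expr → w v | v w w | w | w Term; Term → w | v Factor | Factor Factor | v Term | v; Factor → w v | w w | Term w v | Term w | w

Nullable set = {Term}.
ε ∉ L(G), so no ε-production is kept.
Add the nullable-subset variants: Term → v Term gives v Term | v. Factor → Term w gives Term w | w.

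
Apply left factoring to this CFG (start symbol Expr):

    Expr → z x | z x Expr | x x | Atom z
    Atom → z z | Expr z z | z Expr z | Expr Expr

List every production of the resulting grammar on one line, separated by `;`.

Expr → x x | Atom z | z x Expr1; Atom → z Atom1 | Expr Atom2; Expr1 → epsilon | Expr; Atom1 → z | Expr z; Atom2 → z z | Expr

Expr has alternatives sharing prefix 'z x': factor to Expr → z x Expr1 with Expr1 → ε | Expr.
Atom has alternatives sharing prefix 'z': factor to Atom → z Atom1 with Atom1 → z | Expr z.
Atom has alternatives sharing prefix 'Expr': factor to Atom → Expr Atom2 with Atom2 → z z | Expr.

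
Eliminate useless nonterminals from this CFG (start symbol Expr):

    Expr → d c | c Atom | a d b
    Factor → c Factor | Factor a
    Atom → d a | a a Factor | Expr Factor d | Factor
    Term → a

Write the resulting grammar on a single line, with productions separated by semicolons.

Generating nonterminals: {Atom, Expr, Term}.
Reachable from Expr after that: {Atom, Expr}.
Removed useless symbols: {Factor, Term} and every production mentioning them.

Expr → d c | c Atom | a d b; Atom → d a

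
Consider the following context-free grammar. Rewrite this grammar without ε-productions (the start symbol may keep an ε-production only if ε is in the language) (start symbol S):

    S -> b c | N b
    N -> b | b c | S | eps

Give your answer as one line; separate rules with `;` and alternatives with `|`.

The nullable symbols are {N}.
ε ∉ L(G), so no ε-production is kept.
For each production, add variants omitting each subset of nullable occurrences: S → N b gives N b | b.

S -> b c | N b | b; N -> b | b c | S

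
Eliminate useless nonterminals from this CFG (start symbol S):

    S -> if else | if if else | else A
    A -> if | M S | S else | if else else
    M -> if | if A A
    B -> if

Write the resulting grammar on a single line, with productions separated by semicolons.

Generating nonterminals: {A, B, M, S}.
Reachable from S after that: {A, M, S}.
Removed useless symbols: {B} and every production mentioning them.

S -> if else | if if else | else A; A -> if | M S | S else | if else else; M -> if | if A A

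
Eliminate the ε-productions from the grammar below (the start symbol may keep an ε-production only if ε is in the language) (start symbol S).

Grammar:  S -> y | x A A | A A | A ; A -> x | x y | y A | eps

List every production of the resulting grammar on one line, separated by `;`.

S -> y | x A A | x A | x | A A | A | eps; A -> x | x y | y A | y

Nullable set = {A, S}.
ε ∈ L(G) since S is nullable, so keep S → ε.
For each production, add variants omitting each subset of nullable occurrences: S → x A A gives x A A | x A | x. S → A A gives A A | A. A → y A gives y A | y.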